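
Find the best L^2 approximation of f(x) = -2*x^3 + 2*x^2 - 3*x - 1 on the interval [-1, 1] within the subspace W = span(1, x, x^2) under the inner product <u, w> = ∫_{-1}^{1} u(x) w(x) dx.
g(x) = 2*x^2 - 21*x/5 - 1

The best approximation g ∈ W is the orthogonal projection of f onto W. Writing g = a_0 + a_1 x + a_2 x^2, the coefficients solve the normal equations G · a = b where
  G_{ij} = <φ_i, φ_j> and b_i = <f, φ_i>, with φ_0 = 1, φ_1 = x, φ_2 = x^2.
G =
  [2, 0, 2/3]
  [0, 2/3, 0]
  [2/3, 0, 2/5],
b = (-2/3, -14/5, 2/15).
Solving gives a_0 = -1, a_1 = -21/5, a_2 = 2, so
  g(x) = 2*x^2 - 21*x/5 - 1.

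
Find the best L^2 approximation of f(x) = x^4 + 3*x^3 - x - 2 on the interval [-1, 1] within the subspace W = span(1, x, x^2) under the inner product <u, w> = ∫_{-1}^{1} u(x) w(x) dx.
g(x) = 6*x^2/7 + 4*x/5 - 73/35

The best approximation g ∈ W is the orthogonal projection of f onto W. Writing g = a_0 + a_1 x + a_2 x^2, the coefficients solve the normal equations G · a = b where
  G_{ij} = <φ_i, φ_j> and b_i = <f, φ_i>, with φ_0 = 1, φ_1 = x, φ_2 = x^2.
G =
  [2, 0, 2/3]
  [0, 2/3, 0]
  [2/3, 0, 2/5],
b = (-18/5, 8/15, -22/21).
Solving gives a_0 = -73/35, a_1 = 4/5, a_2 = 6/7, so
  g(x) = 6*x^2/7 + 4*x/5 - 73/35.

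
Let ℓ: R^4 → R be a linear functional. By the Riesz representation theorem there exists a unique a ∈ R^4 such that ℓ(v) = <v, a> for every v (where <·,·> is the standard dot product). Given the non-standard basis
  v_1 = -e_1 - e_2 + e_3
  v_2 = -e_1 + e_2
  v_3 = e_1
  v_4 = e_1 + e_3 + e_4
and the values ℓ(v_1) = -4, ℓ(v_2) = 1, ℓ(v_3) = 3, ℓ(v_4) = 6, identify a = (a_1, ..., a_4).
a = (3, 4, 3, 0)

Write a = (a_1, ..., a_4) in the standard basis. For each basis vector v_i, ℓ(v_i) = <v_i, a> is a linear equation in the a_j's. Collect the n equations into a matrix system V a = ℓ, where row i of V is v_i (expressed in the standard basis). Since V is invertible (lower-triangular with 1s on the diagonal, up to permutation), solve by back-substitution:
  V =
[[-1, -1, 1, 0],
 [-1, 1, 0, 0],
 [1, 0, 0, 0],
 [1, 0, 1, 1]]
  V a = (-4, 1, 3, 6)
Solving gives a = (3, 4, 3, 0).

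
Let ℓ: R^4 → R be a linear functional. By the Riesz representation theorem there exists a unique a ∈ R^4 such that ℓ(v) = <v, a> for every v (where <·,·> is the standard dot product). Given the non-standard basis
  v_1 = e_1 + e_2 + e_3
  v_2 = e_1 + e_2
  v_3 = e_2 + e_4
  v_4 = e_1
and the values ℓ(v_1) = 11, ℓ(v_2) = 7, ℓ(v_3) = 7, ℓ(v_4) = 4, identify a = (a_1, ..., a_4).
a = (4, 3, 4, 4)

Write a = (a_1, ..., a_4) in the standard basis. For each basis vector v_i, ℓ(v_i) = <v_i, a> is a linear equation in the a_j's. Collect the n equations into a matrix system V a = ℓ, where row i of V is v_i (expressed in the standard basis). Since V is invertible (lower-triangular with 1s on the diagonal, up to permutation), solve by back-substitution:
  V =
[[1, 1, 1, 0],
 [1, 1, 0, 0],
 [0, 1, 0, 1],
 [1, 0, 0, 0]]
  V a = (11, 7, 7, 4)
Solving gives a = (4, 3, 4, 4).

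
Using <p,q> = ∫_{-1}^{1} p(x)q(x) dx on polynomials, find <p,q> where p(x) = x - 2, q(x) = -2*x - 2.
<p,q> = 20/3

Expand the product: p(x)·q(x) = -2*x^2 + 2*x + 4.
∫_{-1}^{1} of each monomial x^k gives [2/(k+1) if k even, 0 if k odd]. Integrating term-by-term (or equivalently evaluating the antiderivative F(x) = -2*x^3/3 + x^2 + 4*x at the endpoints):
  F(1) − F(−1) = 13/3 − (-7/3) = 20/3.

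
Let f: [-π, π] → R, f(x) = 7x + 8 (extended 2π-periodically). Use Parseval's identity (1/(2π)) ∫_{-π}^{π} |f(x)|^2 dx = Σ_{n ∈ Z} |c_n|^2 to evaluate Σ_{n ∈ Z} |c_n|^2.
Σ |c_n|^2 = 49π^2/3 + 64

Expand and integrate term by term over [-π, π]:
  ∫ (7x)^2 dx = 49·(2π^3/3); ∫ 2·7·(8)·x dx = 0 (odd integrand); ∫ 8^2 dx = 64·2π.
So (1/(2π)) ∫_{-π}^{π} (7x + 8)^2 dx = 49π^2/3 + 64 = 49π^2/3 + 64.
Parseval ⇒ Σ |c_n|^2 = 49π^2/3 + 64.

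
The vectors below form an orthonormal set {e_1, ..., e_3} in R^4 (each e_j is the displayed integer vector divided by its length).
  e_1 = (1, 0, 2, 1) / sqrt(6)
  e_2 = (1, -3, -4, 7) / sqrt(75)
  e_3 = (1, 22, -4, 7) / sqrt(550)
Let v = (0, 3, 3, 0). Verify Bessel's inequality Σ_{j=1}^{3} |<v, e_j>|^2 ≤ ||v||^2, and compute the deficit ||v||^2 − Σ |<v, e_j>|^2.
Σ |<v, e_j>|^2 = 189/11; ||v||^2 = 18; deficit = 9/11

Write each e_j = u_j / sqrt(<u_j, u_j>) where u_j is the displayed integer vector. Then <v, e_j> = <v, u_j> / sqrt(<u_j, u_j>), so |<v, e_j>|^2 = <v, u_j>^2 / <u_j, u_j>.
Coefficients: <v, e_1> = 6/sqrt(6), <v, e_2> = -21/sqrt(75), <v, e_3> = 54/sqrt(550).
Square and sum: Σ |<v, e_j>|^2 = 189/11.
Compute ||v||^2 = v·v = 18.
Deficit = 18 − 189/11 = 9/11 ≥ 0, confirming Bessel's inequality. (The deficit equals ||v − Σ <v,e_j> e_j||^2, the squared distance from v to span{e_j}.)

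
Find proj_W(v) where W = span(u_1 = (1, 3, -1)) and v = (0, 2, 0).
proj_W(v) = (6/11, 18/11, -6/11)

Set up U = [u_1 | ... | u_1] ∈ R^(3×1). The projector onto W = col(U) is P = U (U^T U)^(-1) U^T.
Compute U^T U =
  [11],
and U^T v = (6).
Solve U^T U · c = U^T v for the coefficients: c = (6/11). The projection is proj_W(v) = U c.
Check: (v - proj_W(v)) · u_1 = 0  (should be 0).
Result: proj_W(v) = (6/11, 18/11, -6/11).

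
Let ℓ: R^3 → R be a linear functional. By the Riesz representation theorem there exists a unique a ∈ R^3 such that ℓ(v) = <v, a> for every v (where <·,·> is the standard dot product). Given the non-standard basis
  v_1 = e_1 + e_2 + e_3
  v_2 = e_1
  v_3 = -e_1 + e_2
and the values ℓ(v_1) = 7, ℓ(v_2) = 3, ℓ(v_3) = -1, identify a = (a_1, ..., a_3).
a = (3, 2, 2)

Write a = (a_1, ..., a_3) in the standard basis. For each basis vector v_i, ℓ(v_i) = <v_i, a> is a linear equation in the a_j's. Collect the n equations into a matrix system V a = ℓ, where row i of V is v_i (expressed in the standard basis). Since V is invertible (lower-triangular with 1s on the diagonal, up to permutation), solve by back-substitution:
  V =
[[1, 1, 1],
 [1, 0, 0],
 [-1, 1, 0]]
  V a = (7, 3, -1)
Solving gives a = (3, 2, 2).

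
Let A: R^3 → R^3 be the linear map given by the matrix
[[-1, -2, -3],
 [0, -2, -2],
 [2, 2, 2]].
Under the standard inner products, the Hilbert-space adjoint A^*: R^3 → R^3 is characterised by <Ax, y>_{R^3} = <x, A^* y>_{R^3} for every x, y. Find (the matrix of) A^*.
A^* = A^T =
[[-1, 0, 2],
 [-2, -2, 2],
 [-3, -2, 2]]

For real matrices with standard dot products, the defining identity <Ax, y> = <x, A^* y> gives (Ax)^T y = x^T (A^*) y, i.e. x^T A^T y = x^T (A^*) y. Since this holds for all x, y, we must have A^* = A^T. Therefore
A^* =
[[-1, 0, 2],
 [-2, -2, 2],
 [-3, -2, 2]].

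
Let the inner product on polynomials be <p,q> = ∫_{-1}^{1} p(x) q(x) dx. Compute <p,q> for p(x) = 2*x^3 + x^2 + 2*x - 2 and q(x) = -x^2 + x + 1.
<p,q> = -4/15

Expand the product: p(x)·q(x) = -2*x^5 + x^4 + x^3 + 5*x^2 - 2.
∫_{-1}^{1} of each monomial x^k gives [2/(k+1) if k even, 0 if k odd]. Integrating term-by-term (or equivalently evaluating the antiderivative F(x) = -x^6/3 + x^5/5 + x^4/4 + 5*x^3/3 - 2*x at the endpoints):
  F(1) − F(−1) = -13/60 − (1/20) = -4/15.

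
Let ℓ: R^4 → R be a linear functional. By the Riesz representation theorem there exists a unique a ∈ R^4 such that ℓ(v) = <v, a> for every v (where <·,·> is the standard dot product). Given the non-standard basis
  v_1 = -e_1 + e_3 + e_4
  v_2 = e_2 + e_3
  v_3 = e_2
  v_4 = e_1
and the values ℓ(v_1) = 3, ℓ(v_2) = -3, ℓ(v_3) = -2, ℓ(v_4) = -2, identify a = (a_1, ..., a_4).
a = (-2, -2, -1, 2)

Write a = (a_1, ..., a_4) in the standard basis. For each basis vector v_i, ℓ(v_i) = <v_i, a> is a linear equation in the a_j's. Collect the n equations into a matrix system V a = ℓ, where row i of V is v_i (expressed in the standard basis). Since V is invertible (lower-triangular with 1s on the diagonal, up to permutation), solve by back-substitution:
  V =
[[-1, 0, 1, 1],
 [0, 1, 1, 0],
 [0, 1, 0, 0],
 [1, 0, 0, 0]]
  V a = (3, -3, -2, -2)
Solving gives a = (-2, -2, -1, 2).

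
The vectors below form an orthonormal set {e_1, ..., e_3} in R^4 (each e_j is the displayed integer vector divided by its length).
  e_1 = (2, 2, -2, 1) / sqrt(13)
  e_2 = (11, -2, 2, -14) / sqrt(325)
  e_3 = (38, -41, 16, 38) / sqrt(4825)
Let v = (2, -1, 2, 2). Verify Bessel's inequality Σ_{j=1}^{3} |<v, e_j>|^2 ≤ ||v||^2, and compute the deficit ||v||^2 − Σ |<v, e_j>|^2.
Σ |<v, e_j>|^2 = 2025/193; ||v||^2 = 13; deficit = 484/193

Write each e_j = u_j / sqrt(<u_j, u_j>) where u_j is the displayed integer vector. Then <v, e_j> = <v, u_j> / sqrt(<u_j, u_j>), so |<v, e_j>|^2 = <v, u_j>^2 / <u_j, u_j>.
Coefficients: <v, e_1> = 0/sqrt(13), <v, e_2> = 0/sqrt(325), <v, e_3> = 225/sqrt(4825).
Square and sum: Σ |<v, e_j>|^2 = 2025/193.
Compute ||v||^2 = v·v = 13.
Deficit = 13 − 2025/193 = 484/193 ≥ 0, confirming Bessel's inequality. (The deficit equals ||v − Σ <v,e_j> e_j||^2, the squared distance from v to span{e_j}.)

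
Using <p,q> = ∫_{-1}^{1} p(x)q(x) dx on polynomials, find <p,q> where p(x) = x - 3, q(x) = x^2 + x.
<p,q> = -4/3

Expand the product: p(x)·q(x) = x^3 - 2*x^2 - 3*x.
∫_{-1}^{1} of each monomial x^k gives [2/(k+1) if k even, 0 if k odd]. Integrating term-by-term (or equivalently evaluating the antiderivative F(x) = x^4/4 - 2*x^3/3 - 3*x^2/2 at the endpoints):
  F(1) − F(−1) = -23/12 − (-7/12) = -4/3.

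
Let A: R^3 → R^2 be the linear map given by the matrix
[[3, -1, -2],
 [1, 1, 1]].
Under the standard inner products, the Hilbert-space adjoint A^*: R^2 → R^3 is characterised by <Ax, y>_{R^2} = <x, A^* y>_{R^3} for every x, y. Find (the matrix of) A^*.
A^* = A^T =
[[3, 1],
 [-1, 1],
 [-2, 1]]

For real matrices with standard dot products, the defining identity <Ax, y> = <x, A^* y> gives (Ax)^T y = x^T (A^*) y, i.e. x^T A^T y = x^T (A^*) y. Since this holds for all x, y, we must have A^* = A^T. Therefore
A^* =
[[3, 1],
 [-1, 1],
 [-2, 1]].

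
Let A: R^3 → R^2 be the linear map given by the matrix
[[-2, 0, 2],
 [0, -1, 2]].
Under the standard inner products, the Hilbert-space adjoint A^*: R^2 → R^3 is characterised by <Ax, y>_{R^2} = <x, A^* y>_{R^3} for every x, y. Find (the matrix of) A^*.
A^* = A^T =
[[-2, 0],
 [0, -1],
 [2, 2]]

For real matrices with standard dot products, the defining identity <Ax, y> = <x, A^* y> gives (Ax)^T y = x^T (A^*) y, i.e. x^T A^T y = x^T (A^*) y. Since this holds for all x, y, we must have A^* = A^T. Therefore
A^* =
[[-2, 0],
 [0, -1],
 [2, 2]].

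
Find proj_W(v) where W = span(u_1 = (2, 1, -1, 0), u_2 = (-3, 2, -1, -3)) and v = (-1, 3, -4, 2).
proj_W(v) = (101/129, 250/129, -193/129, -57/43)

Set up U = [u_1 | ... | u_2] ∈ R^(4×2). The projector onto W = col(U) is P = U (U^T U)^(-1) U^T.
Compute U^T U =
  [6, -3]
  [-3, 23],
and U^T v = (5, 7).
Solve U^T U · c = U^T v for the coefficients: c = (136/129, 19/43). The projection is proj_W(v) = U c.
Check: (v - proj_W(v)) · u_1 = 0  (should be 0).
Check: (v - proj_W(v)) · u_2 = 0  (should be 0).
Result: proj_W(v) = (101/129, 250/129, -193/129, -57/43).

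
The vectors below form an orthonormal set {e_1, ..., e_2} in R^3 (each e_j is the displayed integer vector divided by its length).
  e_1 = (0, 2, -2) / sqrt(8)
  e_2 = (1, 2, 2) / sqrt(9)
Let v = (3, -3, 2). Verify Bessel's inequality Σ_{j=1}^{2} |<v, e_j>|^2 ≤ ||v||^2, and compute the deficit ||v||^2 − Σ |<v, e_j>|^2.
Σ |<v, e_j>|^2 = 227/18; ||v||^2 = 22; deficit = 169/18

Write each e_j = u_j / sqrt(<u_j, u_j>) where u_j is the displayed integer vector. Then <v, e_j> = <v, u_j> / sqrt(<u_j, u_j>), so |<v, e_j>|^2 = <v, u_j>^2 / <u_j, u_j>.
Coefficients: <v, e_1> = -10/sqrt(8), <v, e_2> = 1/sqrt(9).
Square and sum: Σ |<v, e_j>|^2 = 227/18.
Compute ||v||^2 = v·v = 22.
Deficit = 22 − 227/18 = 169/18 ≥ 0, confirming Bessel's inequality. (The deficit equals ||v − Σ <v,e_j> e_j||^2, the squared distance from v to span{e_j}.)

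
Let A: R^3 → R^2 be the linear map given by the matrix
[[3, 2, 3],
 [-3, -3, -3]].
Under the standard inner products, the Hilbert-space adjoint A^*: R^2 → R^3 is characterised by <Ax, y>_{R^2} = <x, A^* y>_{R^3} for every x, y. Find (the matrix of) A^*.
A^* = A^T =
[[3, -3],
 [2, -3],
 [3, -3]]

For real matrices with standard dot products, the defining identity <Ax, y> = <x, A^* y> gives (Ax)^T y = x^T (A^*) y, i.e. x^T A^T y = x^T (A^*) y. Since this holds for all x, y, we must have A^* = A^T. Therefore
A^* =
[[3, -3],
 [2, -3],
 [3, -3]].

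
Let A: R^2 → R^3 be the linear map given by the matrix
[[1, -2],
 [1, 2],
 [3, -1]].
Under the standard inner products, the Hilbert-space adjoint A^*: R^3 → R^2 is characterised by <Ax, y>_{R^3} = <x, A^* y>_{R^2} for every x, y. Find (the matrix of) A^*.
A^* = A^T =
[[1, 1, 3],
 [-2, 2, -1]]

For real matrices with standard dot products, the defining identity <Ax, y> = <x, A^* y> gives (Ax)^T y = x^T (A^*) y, i.e. x^T A^T y = x^T (A^*) y. Since this holds for all x, y, we must have A^* = A^T. Therefore
A^* =
[[1, 1, 3],
 [-2, 2, -1]].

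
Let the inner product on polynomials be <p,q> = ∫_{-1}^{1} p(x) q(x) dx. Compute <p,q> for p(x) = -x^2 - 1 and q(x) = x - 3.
<p,q> = 8

Expand the product: p(x)·q(x) = -x^3 + 3*x^2 - x + 3.
∫_{-1}^{1} of each monomial x^k gives [2/(k+1) if k even, 0 if k odd]. Integrating term-by-term (or equivalently evaluating the antiderivative F(x) = -x^4/4 + x^3 - x^2/2 + 3*x at the endpoints):
  F(1) − F(−1) = 13/4 − (-19/4) = 8.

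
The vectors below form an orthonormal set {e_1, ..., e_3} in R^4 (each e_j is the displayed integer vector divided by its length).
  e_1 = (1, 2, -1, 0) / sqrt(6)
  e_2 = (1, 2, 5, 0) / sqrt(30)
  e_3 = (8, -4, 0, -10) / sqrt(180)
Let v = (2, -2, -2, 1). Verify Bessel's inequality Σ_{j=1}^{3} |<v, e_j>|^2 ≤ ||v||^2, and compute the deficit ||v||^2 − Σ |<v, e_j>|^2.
Σ |<v, e_j>|^2 = 53/9; ||v||^2 = 13; deficit = 64/9

Write each e_j = u_j / sqrt(<u_j, u_j>) where u_j is the displayed integer vector. Then <v, e_j> = <v, u_j> / sqrt(<u_j, u_j>), so |<v, e_j>|^2 = <v, u_j>^2 / <u_j, u_j>.
Coefficients: <v, e_1> = 0/sqrt(6), <v, e_2> = -12/sqrt(30), <v, e_3> = 14/sqrt(180).
Square and sum: Σ |<v, e_j>|^2 = 53/9.
Compute ||v||^2 = v·v = 13.
Deficit = 13 − 53/9 = 64/9 ≥ 0, confirming Bessel's inequality. (The deficit equals ||v − Σ <v,e_j> e_j||^2, the squared distance from v to span{e_j}.)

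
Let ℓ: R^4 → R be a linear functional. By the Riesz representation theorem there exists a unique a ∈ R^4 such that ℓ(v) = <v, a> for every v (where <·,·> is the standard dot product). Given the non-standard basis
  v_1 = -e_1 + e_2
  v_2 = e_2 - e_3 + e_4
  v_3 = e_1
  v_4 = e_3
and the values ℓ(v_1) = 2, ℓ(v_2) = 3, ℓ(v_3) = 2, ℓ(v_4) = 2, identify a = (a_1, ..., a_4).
a = (2, 4, 2, 1)

Write a = (a_1, ..., a_4) in the standard basis. For each basis vector v_i, ℓ(v_i) = <v_i, a> is a linear equation in the a_j's. Collect the n equations into a matrix system V a = ℓ, where row i of V is v_i (expressed in the standard basis). Since V is invertible (lower-triangular with 1s on the diagonal, up to permutation), solve by back-substitution:
  V =
[[-1, 1, 0, 0],
 [0, 1, -1, 1],
 [1, 0, 0, 0],
 [0, 0, 1, 0]]
  V a = (2, 3, 2, 2)
Solving gives a = (2, 4, 2, 1).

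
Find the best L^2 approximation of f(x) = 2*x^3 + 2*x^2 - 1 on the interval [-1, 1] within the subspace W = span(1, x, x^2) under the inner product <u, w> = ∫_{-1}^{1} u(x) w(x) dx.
g(x) = 2*x^2 + 6*x/5 - 1

The best approximation g ∈ W is the orthogonal projection of f onto W. Writing g = a_0 + a_1 x + a_2 x^2, the coefficients solve the normal equations G · a = b where
  G_{ij} = <φ_i, φ_j> and b_i = <f, φ_i>, with φ_0 = 1, φ_1 = x, φ_2 = x^2.
G =
  [2, 0, 2/3]
  [0, 2/3, 0]
  [2/3, 0, 2/5],
b = (-2/3, 4/5, 2/15).
Solving gives a_0 = -1, a_1 = 6/5, a_2 = 2, so
  g(x) = 2*x^2 + 6*x/5 - 1.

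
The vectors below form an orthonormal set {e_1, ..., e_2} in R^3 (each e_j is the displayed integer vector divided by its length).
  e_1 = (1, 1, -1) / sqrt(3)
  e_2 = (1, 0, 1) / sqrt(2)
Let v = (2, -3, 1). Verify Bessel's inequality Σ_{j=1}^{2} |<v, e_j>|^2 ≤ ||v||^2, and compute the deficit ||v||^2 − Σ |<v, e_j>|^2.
Σ |<v, e_j>|^2 = 35/6; ||v||^2 = 14; deficit = 49/6

Write each e_j = u_j / sqrt(<u_j, u_j>) where u_j is the displayed integer vector. Then <v, e_j> = <v, u_j> / sqrt(<u_j, u_j>), so |<v, e_j>|^2 = <v, u_j>^2 / <u_j, u_j>.
Coefficients: <v, e_1> = -2/sqrt(3), <v, e_2> = 3/sqrt(2).
Square and sum: Σ |<v, e_j>|^2 = 35/6.
Compute ||v||^2 = v·v = 14.
Deficit = 14 − 35/6 = 49/6 ≥ 0, confirming Bessel's inequality. (The deficit equals ||v − Σ <v,e_j> e_j||^2, the squared distance from v to span{e_j}.)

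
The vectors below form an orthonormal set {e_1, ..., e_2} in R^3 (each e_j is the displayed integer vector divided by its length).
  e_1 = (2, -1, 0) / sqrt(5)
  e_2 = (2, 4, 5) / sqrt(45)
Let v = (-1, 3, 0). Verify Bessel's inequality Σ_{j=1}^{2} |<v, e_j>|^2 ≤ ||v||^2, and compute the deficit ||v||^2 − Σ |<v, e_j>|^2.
Σ |<v, e_j>|^2 = 65/9; ||v||^2 = 10; deficit = 25/9

Write each e_j = u_j / sqrt(<u_j, u_j>) where u_j is the displayed integer vector. Then <v, e_j> = <v, u_j> / sqrt(<u_j, u_j>), so |<v, e_j>|^2 = <v, u_j>^2 / <u_j, u_j>.
Coefficients: <v, e_1> = -5/sqrt(5), <v, e_2> = 10/sqrt(45).
Square and sum: Σ |<v, e_j>|^2 = 65/9.
Compute ||v||^2 = v·v = 10.
Deficit = 10 − 65/9 = 25/9 ≥ 0, confirming Bessel's inequality. (The deficit equals ||v − Σ <v,e_j> e_j||^2, the squared distance from v to span{e_j}.)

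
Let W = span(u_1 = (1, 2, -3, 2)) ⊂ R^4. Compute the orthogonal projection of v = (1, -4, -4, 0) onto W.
proj_W(v) = (5/18, 5/9, -5/6, 5/9)

Set up U = [u_1 | ... | u_1] ∈ R^(4×1). The projector onto W = col(U) is P = U (U^T U)^(-1) U^T.
Compute U^T U =
  [18],
and U^T v = (5).
Solve U^T U · c = U^T v for the coefficients: c = (5/18). The projection is proj_W(v) = U c.
Check: (v - proj_W(v)) · u_1 = 0  (should be 0).
Result: proj_W(v) = (5/18, 5/9, -5/6, 5/9).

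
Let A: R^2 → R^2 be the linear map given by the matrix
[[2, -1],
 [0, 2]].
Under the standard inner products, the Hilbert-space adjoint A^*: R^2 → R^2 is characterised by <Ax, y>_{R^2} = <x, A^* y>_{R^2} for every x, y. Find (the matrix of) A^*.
A^* = A^T =
[[2, 0],
 [-1, 2]]

For real matrices with standard dot products, the defining identity <Ax, y> = <x, A^* y> gives (Ax)^T y = x^T (A^*) y, i.e. x^T A^T y = x^T (A^*) y. Since this holds for all x, y, we must have A^* = A^T. Therefore
A^* =
[[2, 0],
 [-1, 2]].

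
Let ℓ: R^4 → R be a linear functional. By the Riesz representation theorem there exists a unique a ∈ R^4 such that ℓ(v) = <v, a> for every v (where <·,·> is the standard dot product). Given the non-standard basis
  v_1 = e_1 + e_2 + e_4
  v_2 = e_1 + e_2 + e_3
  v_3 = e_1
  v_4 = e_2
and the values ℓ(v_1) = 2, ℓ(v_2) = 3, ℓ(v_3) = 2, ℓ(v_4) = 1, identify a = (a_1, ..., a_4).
a = (2, 1, 0, -1)

Write a = (a_1, ..., a_4) in the standard basis. For each basis vector v_i, ℓ(v_i) = <v_i, a> is a linear equation in the a_j's. Collect the n equations into a matrix system V a = ℓ, where row i of V is v_i (expressed in the standard basis). Since V is invertible (lower-triangular with 1s on the diagonal, up to permutation), solve by back-substitution:
  V =
[[1, 1, 0, 1],
 [1, 1, 1, 0],
 [1, 0, 0, 0],
 [0, 1, 0, 0]]
  V a = (2, 3, 2, 1)
Solving gives a = (2, 1, 0, -1).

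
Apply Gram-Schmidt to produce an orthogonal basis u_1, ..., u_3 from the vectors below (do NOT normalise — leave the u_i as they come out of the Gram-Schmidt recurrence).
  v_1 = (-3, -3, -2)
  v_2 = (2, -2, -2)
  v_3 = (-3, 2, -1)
Orthogonal basis:
  u_1 = (-3, -3, -2)
  u_2 = (28/11, -16/11, -18/11)
  u_3 = (-19/62, 95/62, -57/31)

Apply the Gram-Schmidt recurrence
  u_1 = v_1
  u_i = v_i − Σ_{j<i} ((v_i · u_j) / (u_j · u_j)) · u_j.

Step by step this gives:
  u_1 = (-3, -3, -2)
  u_2 = (28/11, -16/11, -18/11)
  u_3 = (-19/62, 95/62, -57/31)

Orthogonality check:
  u_2 · u_1 = 0 (should be 0)
  u_3 · u_1 = 0 (should be 0)
  u_3 · u_2 = 0 (should be 0)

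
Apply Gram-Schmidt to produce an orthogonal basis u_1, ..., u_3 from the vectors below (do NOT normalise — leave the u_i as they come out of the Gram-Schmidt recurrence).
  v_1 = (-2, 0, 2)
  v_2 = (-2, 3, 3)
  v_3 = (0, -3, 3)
Orthogonal basis:
  u_1 = (-2, 0, 2)
  u_2 = (1/2, 3, 1/2)
  u_3 = (36/19, -12/19, 36/19)

Apply the Gram-Schmidt recurrence
  u_1 = v_1
  u_i = v_i − Σ_{j<i} ((v_i · u_j) / (u_j · u_j)) · u_j.

Step by step this gives:
  u_1 = (-2, 0, 2)
  u_2 = (1/2, 3, 1/2)
  u_3 = (36/19, -12/19, 36/19)

Orthogonality check:
  u_2 · u_1 = 0 (should be 0)
  u_3 · u_1 = 0 (should be 0)
  u_3 · u_2 = 0 (should be 0)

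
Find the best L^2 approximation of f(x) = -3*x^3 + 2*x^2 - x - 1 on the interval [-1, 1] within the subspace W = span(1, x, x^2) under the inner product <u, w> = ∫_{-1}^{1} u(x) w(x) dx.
g(x) = 2*x^2 - 14*x/5 - 1

The best approximation g ∈ W is the orthogonal projection of f onto W. Writing g = a_0 + a_1 x + a_2 x^2, the coefficients solve the normal equations G · a = b where
  G_{ij} = <φ_i, φ_j> and b_i = <f, φ_i>, with φ_0 = 1, φ_1 = x, φ_2 = x^2.
G =
  [2, 0, 2/3]
  [0, 2/3, 0]
  [2/3, 0, 2/5],
b = (-2/3, -28/15, 2/15).
Solving gives a_0 = -1, a_1 = -14/5, a_2 = 2, so
  g(x) = 2*x^2 - 14*x/5 - 1.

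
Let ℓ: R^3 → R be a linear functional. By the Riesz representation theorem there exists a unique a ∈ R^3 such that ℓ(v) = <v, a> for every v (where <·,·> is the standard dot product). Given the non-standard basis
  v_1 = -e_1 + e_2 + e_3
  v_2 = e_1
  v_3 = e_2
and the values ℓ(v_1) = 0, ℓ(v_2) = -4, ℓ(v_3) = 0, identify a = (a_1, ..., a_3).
a = (-4, 0, -4)

Write a = (a_1, ..., a_3) in the standard basis. For each basis vector v_i, ℓ(v_i) = <v_i, a> is a linear equation in the a_j's. Collect the n equations into a matrix system V a = ℓ, where row i of V is v_i (expressed in the standard basis). Since V is invertible (lower-triangular with 1s on the diagonal, up to permutation), solve by back-substitution:
  V =
[[-1, 1, 1],
 [1, 0, 0],
 [0, 1, 0]]
  V a = (0, -4, 0)
Solving gives a = (-4, 0, -4).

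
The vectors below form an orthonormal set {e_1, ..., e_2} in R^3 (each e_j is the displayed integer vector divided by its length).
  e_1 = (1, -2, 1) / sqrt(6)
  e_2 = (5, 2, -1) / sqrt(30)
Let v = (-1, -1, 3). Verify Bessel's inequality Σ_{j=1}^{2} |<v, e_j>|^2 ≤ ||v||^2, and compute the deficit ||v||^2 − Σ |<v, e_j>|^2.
Σ |<v, e_j>|^2 = 6; ||v||^2 = 11; deficit = 5

Write each e_j = u_j / sqrt(<u_j, u_j>) where u_j is the displayed integer vector. Then <v, e_j> = <v, u_j> / sqrt(<u_j, u_j>), so |<v, e_j>|^2 = <v, u_j>^2 / <u_j, u_j>.
Coefficients: <v, e_1> = 4/sqrt(6), <v, e_2> = -10/sqrt(30).
Square and sum: Σ |<v, e_j>|^2 = 6.
Compute ||v||^2 = v·v = 11.
Deficit = 11 − 6 = 5 ≥ 0, confirming Bessel's inequality. (The deficit equals ||v − Σ <v,e_j> e_j||^2, the squared distance from v to span{e_j}.)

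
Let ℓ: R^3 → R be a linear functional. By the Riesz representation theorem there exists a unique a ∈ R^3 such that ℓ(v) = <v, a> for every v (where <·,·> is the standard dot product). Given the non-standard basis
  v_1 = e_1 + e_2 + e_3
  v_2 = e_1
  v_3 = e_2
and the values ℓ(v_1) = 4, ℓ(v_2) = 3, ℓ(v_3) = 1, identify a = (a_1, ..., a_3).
a = (3, 1, 0)

Write a = (a_1, ..., a_3) in the standard basis. For each basis vector v_i, ℓ(v_i) = <v_i, a> is a linear equation in the a_j's. Collect the n equations into a matrix system V a = ℓ, where row i of V is v_i (expressed in the standard basis). Since V is invertible (lower-triangular with 1s on the diagonal, up to permutation), solve by back-substitution:
  V =
[[1, 1, 1],
 [1, 0, 0],
 [0, 1, 0]]
  V a = (4, 3, 1)
Solving gives a = (3, 1, 0).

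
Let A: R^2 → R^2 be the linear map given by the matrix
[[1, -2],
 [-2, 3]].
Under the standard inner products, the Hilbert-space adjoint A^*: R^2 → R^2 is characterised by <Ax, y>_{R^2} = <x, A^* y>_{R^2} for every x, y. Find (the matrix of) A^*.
A^* = A^T =
[[1, -2],
 [-2, 3]]

For real matrices with standard dot products, the defining identity <Ax, y> = <x, A^* y> gives (Ax)^T y = x^T (A^*) y, i.e. x^T A^T y = x^T (A^*) y. Since this holds for all x, y, we must have A^* = A^T. Therefore
A^* =
[[1, -2],
 [-2, 3]].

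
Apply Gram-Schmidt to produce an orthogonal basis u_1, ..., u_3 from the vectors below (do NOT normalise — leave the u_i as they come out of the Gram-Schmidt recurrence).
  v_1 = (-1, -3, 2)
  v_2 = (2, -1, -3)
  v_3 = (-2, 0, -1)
Orthogonal basis:
  u_1 = (-1, -3, 2)
  u_2 = (23/14, -29/14, -16/7)
  u_3 = (-319/171, -29/171, -203/171)

Apply the Gram-Schmidt recurrence
  u_1 = v_1
  u_i = v_i − Σ_{j<i} ((v_i · u_j) / (u_j · u_j)) · u_j.

Step by step this gives:
  u_1 = (-1, -3, 2)
  u_2 = (23/14, -29/14, -16/7)
  u_3 = (-319/171, -29/171, -203/171)

Orthogonality check:
  u_2 · u_1 = 0 (should be 0)
  u_3 · u_1 = 0 (should be 0)
  u_3 · u_2 = 0 (should be 0)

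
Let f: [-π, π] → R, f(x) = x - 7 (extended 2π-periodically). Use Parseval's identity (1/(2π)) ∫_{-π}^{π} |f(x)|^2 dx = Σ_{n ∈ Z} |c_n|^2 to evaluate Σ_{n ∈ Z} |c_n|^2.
Σ |c_n|^2 = π^2/3 + 49

Expand and integrate term by term over [-π, π]:
  ∫ (x)^2 dx = 1·(2π^3/3); ∫ 2·1·(-7)·x dx = 0 (odd integrand); ∫ (-7)^2 dx = 49·2π.
So (1/(2π)) ∫_{-π}^{π} (x - 7)^2 dx = 1π^2/3 + 49 = π^2/3 + 49.
Parseval ⇒ Σ |c_n|^2 = π^2/3 + 49.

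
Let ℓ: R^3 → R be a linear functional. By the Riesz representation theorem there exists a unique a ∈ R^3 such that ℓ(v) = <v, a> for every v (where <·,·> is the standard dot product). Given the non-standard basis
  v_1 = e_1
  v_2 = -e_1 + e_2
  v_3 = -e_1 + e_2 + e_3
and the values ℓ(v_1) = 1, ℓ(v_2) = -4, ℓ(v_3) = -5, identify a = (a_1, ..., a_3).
a = (1, -3, -1)

Write a = (a_1, ..., a_3) in the standard basis. For each basis vector v_i, ℓ(v_i) = <v_i, a> is a linear equation in the a_j's. Collect the n equations into a matrix system V a = ℓ, where row i of V is v_i (expressed in the standard basis). Since V is invertible (lower-triangular with 1s on the diagonal, up to permutation), solve by back-substitution:
  V =
[[1, 0, 0],
 [-1, 1, 0],
 [-1, 1, 1]]
  V a = (1, -4, -5)
Solving gives a = (1, -3, -1).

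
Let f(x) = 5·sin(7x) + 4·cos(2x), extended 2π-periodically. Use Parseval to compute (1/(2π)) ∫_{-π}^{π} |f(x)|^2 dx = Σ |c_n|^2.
Σ |c_n|^2 = 41/2

Expand |f|^2 and use orthogonality of {sin(nx), cos(mx)} on [-π, π]:
  ∫_{-π}^{π} sin(nx)^2 dx = π, ∫ cos(mx)^2 dx = π, and cross terms integrate to 0.
So ∫_{-π}^{π} f(x)^2 dx = 5^2 · π + 4^2 · π = (25 + 16)π.
Divide by 2π: (25 + 16)/2 = 41/2.
By Parseval, this equals Σ |c_n|^2.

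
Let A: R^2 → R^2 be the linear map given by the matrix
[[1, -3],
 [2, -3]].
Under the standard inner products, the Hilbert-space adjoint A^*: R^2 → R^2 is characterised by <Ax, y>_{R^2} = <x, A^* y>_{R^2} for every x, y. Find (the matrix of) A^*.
A^* = A^T =
[[1, 2],
 [-3, -3]]

For real matrices with standard dot products, the defining identity <Ax, y> = <x, A^* y> gives (Ax)^T y = x^T (A^*) y, i.e. x^T A^T y = x^T (A^*) y. Since this holds for all x, y, we must have A^* = A^T. Therefore
A^* =
[[1, 2],
 [-3, -3]].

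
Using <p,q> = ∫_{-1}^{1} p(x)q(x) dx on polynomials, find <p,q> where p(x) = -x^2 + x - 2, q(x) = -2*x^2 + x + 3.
<p,q> = -148/15

Expand the product: p(x)·q(x) = 2*x^4 - 3*x^3 + 2*x^2 + x - 6.
∫_{-1}^{1} of each monomial x^k gives [2/(k+1) if k even, 0 if k odd]. Integrating term-by-term (or equivalently evaluating the antiderivative F(x) = 2*x^5/5 - 3*x^4/4 + 2*x^3/3 + x^2/2 - 6*x at the endpoints):
  F(1) − F(−1) = -311/60 − (281/60) = -148/15.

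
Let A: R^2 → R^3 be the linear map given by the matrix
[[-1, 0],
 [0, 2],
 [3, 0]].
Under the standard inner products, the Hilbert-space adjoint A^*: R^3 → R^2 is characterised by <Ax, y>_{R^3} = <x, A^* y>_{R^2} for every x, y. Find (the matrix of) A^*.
A^* = A^T =
[[-1, 0, 3],
 [0, 2, 0]]

For real matrices with standard dot products, the defining identity <Ax, y> = <x, A^* y> gives (Ax)^T y = x^T (A^*) y, i.e. x^T A^T y = x^T (A^*) y. Since this holds for all x, y, we must have A^* = A^T. Therefore
A^* =
[[-1, 0, 3],
 [0, 2, 0]].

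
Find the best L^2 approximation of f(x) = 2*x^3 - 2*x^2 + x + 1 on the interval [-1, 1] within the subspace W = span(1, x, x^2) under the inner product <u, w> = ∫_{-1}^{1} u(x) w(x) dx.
g(x) = -2*x^2 + 11*x/5 + 1

The best approximation g ∈ W is the orthogonal projection of f onto W. Writing g = a_0 + a_1 x + a_2 x^2, the coefficients solve the normal equations G · a = b where
  G_{ij} = <φ_i, φ_j> and b_i = <f, φ_i>, with φ_0 = 1, φ_1 = x, φ_2 = x^2.
G =
  [2, 0, 2/3]
  [0, 2/3, 0]
  [2/3, 0, 2/5],
b = (2/3, 22/15, -2/15).
Solving gives a_0 = 1, a_1 = 11/5, a_2 = -2, so
  g(x) = -2*x^2 + 11*x/5 + 1.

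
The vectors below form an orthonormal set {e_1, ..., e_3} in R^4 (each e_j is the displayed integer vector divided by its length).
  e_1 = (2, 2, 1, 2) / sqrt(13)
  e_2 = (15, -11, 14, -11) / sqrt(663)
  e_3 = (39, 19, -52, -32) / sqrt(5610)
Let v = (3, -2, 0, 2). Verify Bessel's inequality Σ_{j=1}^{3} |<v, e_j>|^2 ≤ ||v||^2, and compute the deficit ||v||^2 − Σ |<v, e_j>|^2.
Σ |<v, e_j>|^2 = 129/22; ||v||^2 = 17; deficit = 245/22

Write each e_j = u_j / sqrt(<u_j, u_j>) where u_j is the displayed integer vector. Then <v, e_j> = <v, u_j> / sqrt(<u_j, u_j>), so |<v, e_j>|^2 = <v, u_j>^2 / <u_j, u_j>.
Coefficients: <v, e_1> = 6/sqrt(13), <v, e_2> = 45/sqrt(663), <v, e_3> = 15/sqrt(5610).
Square and sum: Σ |<v, e_j>|^2 = 129/22.
Compute ||v||^2 = v·v = 17.
Deficit = 17 − 129/22 = 245/22 ≥ 0, confirming Bessel's inequality. (The deficit equals ||v − Σ <v,e_j> e_j||^2, the squared distance from v to span{e_j}.)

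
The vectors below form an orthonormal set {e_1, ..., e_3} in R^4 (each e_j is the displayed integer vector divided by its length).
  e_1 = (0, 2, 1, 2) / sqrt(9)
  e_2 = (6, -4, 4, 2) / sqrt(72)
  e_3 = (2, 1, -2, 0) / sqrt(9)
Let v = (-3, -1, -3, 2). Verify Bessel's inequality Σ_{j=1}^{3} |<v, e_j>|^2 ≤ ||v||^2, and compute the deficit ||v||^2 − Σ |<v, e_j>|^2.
Σ |<v, e_j>|^2 = 125/18; ||v||^2 = 23; deficit = 289/18

Write each e_j = u_j / sqrt(<u_j, u_j>) where u_j is the displayed integer vector. Then <v, e_j> = <v, u_j> / sqrt(<u_j, u_j>), so |<v, e_j>|^2 = <v, u_j>^2 / <u_j, u_j>.
Coefficients: <v, e_1> = -1/sqrt(9), <v, e_2> = -22/sqrt(72), <v, e_3> = -1/sqrt(9).
Square and sum: Σ |<v, e_j>|^2 = 125/18.
Compute ||v||^2 = v·v = 23.
Deficit = 23 − 125/18 = 289/18 ≥ 0, confirming Bessel's inequality. (The deficit equals ||v − Σ <v,e_j> e_j||^2, the squared distance from v to span{e_j}.)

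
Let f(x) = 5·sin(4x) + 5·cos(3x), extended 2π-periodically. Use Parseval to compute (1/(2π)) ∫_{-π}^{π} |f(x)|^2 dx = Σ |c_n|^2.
Σ |c_n|^2 = 25

Expand |f|^2 and use orthogonality of {sin(nx), cos(mx)} on [-π, π]:
  ∫_{-π}^{π} sin(nx)^2 dx = π, ∫ cos(mx)^2 dx = π, and cross terms integrate to 0.
So ∫_{-π}^{π} f(x)^2 dx = 5^2 · π + 5^2 · π = (25 + 25)π.
Divide by 2π: (25 + 25)/2 = 25.
By Parseval, this equals Σ |c_n|^2.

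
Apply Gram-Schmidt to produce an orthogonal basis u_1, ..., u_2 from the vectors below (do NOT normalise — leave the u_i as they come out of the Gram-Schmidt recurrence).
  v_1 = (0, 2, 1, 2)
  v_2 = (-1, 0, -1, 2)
Orthogonal basis:
  u_1 = (0, 2, 1, 2)
  u_2 = (-1, -2/3, -4/3, 4/3)

Apply the Gram-Schmidt recurrence
  u_1 = v_1
  u_i = v_i − Σ_{j<i} ((v_i · u_j) / (u_j · u_j)) · u_j.

Step by step this gives:
  u_1 = (0, 2, 1, 2)
  u_2 = (-1, -2/3, -4/3, 4/3)

Orthogonality check:
  u_2 · u_1 = 0 (should be 0)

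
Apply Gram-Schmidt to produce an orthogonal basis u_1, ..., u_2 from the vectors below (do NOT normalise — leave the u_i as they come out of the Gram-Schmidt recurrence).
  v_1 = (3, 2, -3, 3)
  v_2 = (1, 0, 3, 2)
Orthogonal basis:
  u_1 = (3, 2, -3, 3)
  u_2 = (1, 0, 3, 2)

Apply the Gram-Schmidt recurrence
  u_1 = v_1
  u_i = v_i − Σ_{j<i} ((v_i · u_j) / (u_j · u_j)) · u_j.

Step by step this gives:
  u_1 = (3, 2, -3, 3)
  u_2 = (1, 0, 3, 2)

Orthogonality check:
  u_2 · u_1 = 0 (should be 0)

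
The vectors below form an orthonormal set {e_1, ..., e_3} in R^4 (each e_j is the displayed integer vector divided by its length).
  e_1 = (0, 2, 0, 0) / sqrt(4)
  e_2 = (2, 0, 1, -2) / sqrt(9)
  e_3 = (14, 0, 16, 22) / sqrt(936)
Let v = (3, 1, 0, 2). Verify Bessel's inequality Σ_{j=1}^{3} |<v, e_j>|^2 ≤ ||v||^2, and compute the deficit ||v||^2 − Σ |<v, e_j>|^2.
Σ |<v, e_j>|^2 = 243/26; ||v||^2 = 14; deficit = 121/26

Write each e_j = u_j / sqrt(<u_j, u_j>) where u_j is the displayed integer vector. Then <v, e_j> = <v, u_j> / sqrt(<u_j, u_j>), so |<v, e_j>|^2 = <v, u_j>^2 / <u_j, u_j>.
Coefficients: <v, e_1> = 2/sqrt(4), <v, e_2> = 2/sqrt(9), <v, e_3> = 86/sqrt(936).
Square and sum: Σ |<v, e_j>|^2 = 243/26.
Compute ||v||^2 = v·v = 14.
Deficit = 14 − 243/26 = 121/26 ≥ 0, confirming Bessel's inequality. (The deficit equals ||v − Σ <v,e_j> e_j||^2, the squared distance from v to span{e_j}.)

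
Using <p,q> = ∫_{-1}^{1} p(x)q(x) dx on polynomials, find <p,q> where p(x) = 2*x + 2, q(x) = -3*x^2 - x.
<p,q> = -16/3

Expand the product: p(x)·q(x) = -6*x^3 - 8*x^2 - 2*x.
∫_{-1}^{1} of each monomial x^k gives [2/(k+1) if k even, 0 if k odd]. Integrating term-by-term (or equivalently evaluating the antiderivative F(x) = -3*x^4/2 - 8*x^3/3 - x^2 at the endpoints):
  F(1) − F(−1) = -31/6 − (1/6) = -16/3.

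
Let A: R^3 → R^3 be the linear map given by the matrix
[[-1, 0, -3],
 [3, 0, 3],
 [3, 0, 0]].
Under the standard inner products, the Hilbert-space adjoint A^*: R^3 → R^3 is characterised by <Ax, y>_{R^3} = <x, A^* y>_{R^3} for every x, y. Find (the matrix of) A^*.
A^* = A^T =
[[-1, 3, 3],
 [0, 0, 0],
 [-3, 3, 0]]

For real matrices with standard dot products, the defining identity <Ax, y> = <x, A^* y> gives (Ax)^T y = x^T (A^*) y, i.e. x^T A^T y = x^T (A^*) y. Since this holds for all x, y, we must have A^* = A^T. Therefore
A^* =
[[-1, 3, 3],
 [0, 0, 0],
 [-3, 3, 0]].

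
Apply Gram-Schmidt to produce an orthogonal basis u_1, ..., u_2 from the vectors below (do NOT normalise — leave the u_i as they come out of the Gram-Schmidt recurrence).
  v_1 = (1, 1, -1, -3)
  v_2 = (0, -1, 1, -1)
Orthogonal basis:
  u_1 = (1, 1, -1, -3)
  u_2 = (-1/12, -13/12, 13/12, -3/4)

Apply the Gram-Schmidt recurrence
  u_1 = v_1
  u_i = v_i − Σ_{j<i} ((v_i · u_j) / (u_j · u_j)) · u_j.

Step by step this gives:
  u_1 = (1, 1, -1, -3)
  u_2 = (-1/12, -13/12, 13/12, -3/4)

Orthogonality check:
  u_2 · u_1 = 0 (should be 0)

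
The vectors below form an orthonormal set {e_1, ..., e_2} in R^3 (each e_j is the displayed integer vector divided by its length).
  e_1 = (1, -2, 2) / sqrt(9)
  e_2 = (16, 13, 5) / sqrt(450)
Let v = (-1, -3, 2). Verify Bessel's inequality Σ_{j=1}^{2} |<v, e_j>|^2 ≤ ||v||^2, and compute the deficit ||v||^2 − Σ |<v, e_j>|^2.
Σ |<v, e_j>|^2 = 27/2; ||v||^2 = 14; deficit = 1/2

Write each e_j = u_j / sqrt(<u_j, u_j>) where u_j is the displayed integer vector. Then <v, e_j> = <v, u_j> / sqrt(<u_j, u_j>), so |<v, e_j>|^2 = <v, u_j>^2 / <u_j, u_j>.
Coefficients: <v, e_1> = 9/sqrt(9), <v, e_2> = -45/sqrt(450).
Square and sum: Σ |<v, e_j>|^2 = 27/2.
Compute ||v||^2 = v·v = 14.
Deficit = 14 − 27/2 = 1/2 ≥ 0, confirming Bessel's inequality. (The deficit equals ||v − Σ <v,e_j> e_j||^2, the squared distance from v to span{e_j}.)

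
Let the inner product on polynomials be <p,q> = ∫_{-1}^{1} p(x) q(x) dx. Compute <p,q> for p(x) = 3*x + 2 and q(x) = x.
<p,q> = 2

Expand the product: p(x)·q(x) = 3*x^2 + 2*x.
∫_{-1}^{1} of each monomial x^k gives [2/(k+1) if k even, 0 if k odd]. Integrating term-by-term (or equivalently evaluating the antiderivative F(x) = x^3 + x^2 at the endpoints):
  F(1) − F(−1) = 2 − (0) = 2.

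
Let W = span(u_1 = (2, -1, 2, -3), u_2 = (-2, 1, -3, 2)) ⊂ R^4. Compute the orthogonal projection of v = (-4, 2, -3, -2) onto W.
proj_W(v) = (-10/7, 5/7, -30/7, -5/7)

Set up U = [u_1 | ... | u_2] ∈ R^(4×2). The projector onto W = col(U) is P = U (U^T U)^(-1) U^T.
Compute U^T U =
  [18, -17]
  [-17, 18],
and U^T v = (-10, 15).
Solve U^T U · c = U^T v for the coefficients: c = (15/7, 20/7). The projection is proj_W(v) = U c.
Check: (v - proj_W(v)) · u_1 = 0  (should be 0).
Check: (v - proj_W(v)) · u_2 = 0  (should be 0).
Result: proj_W(v) = (-10/7, 5/7, -30/7, -5/7).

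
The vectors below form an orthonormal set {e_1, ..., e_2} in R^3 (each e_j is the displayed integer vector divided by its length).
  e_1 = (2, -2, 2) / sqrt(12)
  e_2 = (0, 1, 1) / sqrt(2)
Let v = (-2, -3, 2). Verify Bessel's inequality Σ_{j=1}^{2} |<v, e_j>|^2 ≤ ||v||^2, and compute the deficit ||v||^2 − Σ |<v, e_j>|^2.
Σ |<v, e_j>|^2 = 7/2; ||v||^2 = 17; deficit = 27/2

Write each e_j = u_j / sqrt(<u_j, u_j>) where u_j is the displayed integer vector. Then <v, e_j> = <v, u_j> / sqrt(<u_j, u_j>), so |<v, e_j>|^2 = <v, u_j>^2 / <u_j, u_j>.
Coefficients: <v, e_1> = 6/sqrt(12), <v, e_2> = -1/sqrt(2).
Square and sum: Σ |<v, e_j>|^2 = 7/2.
Compute ||v||^2 = v·v = 17.
Deficit = 17 − 7/2 = 27/2 ≥ 0, confirming Bessel's inequality. (The deficit equals ||v − Σ <v,e_j> e_j||^2, the squared distance from v to span{e_j}.)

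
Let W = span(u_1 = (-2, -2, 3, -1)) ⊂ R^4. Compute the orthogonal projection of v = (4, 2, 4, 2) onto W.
proj_W(v) = (2/9, 2/9, -1/3, 1/9)

Set up U = [u_1 | ... | u_1] ∈ R^(4×1). The projector onto W = col(U) is P = U (U^T U)^(-1) U^T.
Compute U^T U =
  [18],
and U^T v = (-2).
Solve U^T U · c = U^T v for the coefficients: c = (-1/9). The projection is proj_W(v) = U c.
Check: (v - proj_W(v)) · u_1 = 0  (should be 0).
Result: proj_W(v) = (2/9, 2/9, -1/3, 1/9).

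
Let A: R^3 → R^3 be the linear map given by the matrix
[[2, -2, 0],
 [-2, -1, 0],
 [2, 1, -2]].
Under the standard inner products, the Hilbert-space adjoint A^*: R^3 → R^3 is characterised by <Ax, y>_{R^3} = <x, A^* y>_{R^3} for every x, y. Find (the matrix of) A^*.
A^* = A^T =
[[2, -2, 2],
 [-2, -1, 1],
 [0, 0, -2]]

For real matrices with standard dot products, the defining identity <Ax, y> = <x, A^* y> gives (Ax)^T y = x^T (A^*) y, i.e. x^T A^T y = x^T (A^*) y. Since this holds for all x, y, we must have A^* = A^T. Therefore
A^* =
[[2, -2, 2],
 [-2, -1, 1],
 [0, 0, -2]].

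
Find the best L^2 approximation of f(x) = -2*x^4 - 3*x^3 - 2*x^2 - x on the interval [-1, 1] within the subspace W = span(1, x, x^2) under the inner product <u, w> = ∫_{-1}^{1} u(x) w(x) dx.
g(x) = -26*x^2/7 - 14*x/5 + 6/35

The best approximation g ∈ W is the orthogonal projection of f onto W. Writing g = a_0 + a_1 x + a_2 x^2, the coefficients solve the normal equations G · a = b where
  G_{ij} = <φ_i, φ_j> and b_i = <f, φ_i>, with φ_0 = 1, φ_1 = x, φ_2 = x^2.
G =
  [2, 0, 2/3]
  [0, 2/3, 0]
  [2/3, 0, 2/5],
b = (-32/15, -28/15, -48/35).
Solving gives a_0 = 6/35, a_1 = -14/5, a_2 = -26/7, so
  g(x) = -26*x^2/7 - 14*x/5 + 6/35.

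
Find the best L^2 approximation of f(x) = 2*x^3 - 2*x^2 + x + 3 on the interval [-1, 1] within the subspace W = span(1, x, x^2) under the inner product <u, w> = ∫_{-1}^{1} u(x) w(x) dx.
g(x) = -2*x^2 + 11*x/5 + 3

The best approximation g ∈ W is the orthogonal projection of f onto W. Writing g = a_0 + a_1 x + a_2 x^2, the coefficients solve the normal equations G · a = b where
  G_{ij} = <φ_i, φ_j> and b_i = <f, φ_i>, with φ_0 = 1, φ_1 = x, φ_2 = x^2.
G =
  [2, 0, 2/3]
  [0, 2/3, 0]
  [2/3, 0, 2/5],
b = (14/3, 22/15, 6/5).
Solving gives a_0 = 3, a_1 = 11/5, a_2 = -2, so
  g(x) = -2*x^2 + 11*x/5 + 3.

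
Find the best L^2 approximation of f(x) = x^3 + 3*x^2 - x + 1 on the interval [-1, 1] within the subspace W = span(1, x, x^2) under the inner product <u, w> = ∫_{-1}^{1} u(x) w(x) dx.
g(x) = 3*x^2 - 2*x/5 + 1

The best approximation g ∈ W is the orthogonal projection of f onto W. Writing g = a_0 + a_1 x + a_2 x^2, the coefficients solve the normal equations G · a = b where
  G_{ij} = <φ_i, φ_j> and b_i = <f, φ_i>, with φ_0 = 1, φ_1 = x, φ_2 = x^2.
G =
  [2, 0, 2/3]
  [0, 2/3, 0]
  [2/3, 0, 2/5],
b = (4, -4/15, 28/15).
Solving gives a_0 = 1, a_1 = -2/5, a_2 = 3, so
  g(x) = 3*x^2 - 2*x/5 + 1.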